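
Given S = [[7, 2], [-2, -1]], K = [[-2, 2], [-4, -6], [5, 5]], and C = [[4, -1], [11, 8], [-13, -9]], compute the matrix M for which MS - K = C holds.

MS = C + K = [[2, 1], [7, 2], [-8, -4]].
Right-multiplying both sides by S⁻¹ gives M = (C + K)S⁻¹.
det S = -3, so S⁻¹ = [[1/3, 2/3], [-2/3, -7/3]].
M = (C + K)S⁻¹ = [[0, -1], [1, 0], [0, 4]].

M = [[0, -1], [1, 0], [0, 4]]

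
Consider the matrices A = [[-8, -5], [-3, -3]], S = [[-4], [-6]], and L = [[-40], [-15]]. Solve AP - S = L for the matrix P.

AP = L + S = [[-44], [-21]].
Since A multiplies P on the left, P = A⁻¹(L + S).
det A = 9; the adjugate gives A⁻¹ = [[-1/3, 5/9], [1/3, -8/9]].
P = A⁻¹(L + S) = [[3], [4]].

P = [[3], [4]]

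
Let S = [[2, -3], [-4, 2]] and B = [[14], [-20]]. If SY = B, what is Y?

Y = [[4], [-2]]

Left-multiplying both sides by S⁻¹ gives Y = S⁻¹B.
det S = -8; the adjugate gives S⁻¹ = [[-1/4, -3/8], [-1/2, -1/4]].
Y = S⁻¹B = [[-1/4, -3/8], [-1/2, -1/4]] · [[14], [-20]] = [[4], [-2]].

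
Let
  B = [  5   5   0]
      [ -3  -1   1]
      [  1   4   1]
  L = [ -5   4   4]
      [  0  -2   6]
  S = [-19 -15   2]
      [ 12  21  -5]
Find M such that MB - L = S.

M = [[-2, 5, 1], [-1, -4, 5]]

MB = S + L = [[-24, -11, 6], [12, 19, 1]].
B is on the right of M, so right-multiply by B⁻¹: M = (S + L)B⁻¹.
B has determinant -5; B⁻¹ = [[1, 1, -1], [-4/5, -1, 1], [11/5, 3, -2]].
M = (S + L)B⁻¹ = [[-2, 5, 1], [-1, -4, 5]].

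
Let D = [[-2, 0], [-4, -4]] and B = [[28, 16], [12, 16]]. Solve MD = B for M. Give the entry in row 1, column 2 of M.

-4

Right-multiplying both sides by D⁻¹ gives M = BD⁻¹.
D has determinant 8; D⁻¹ = [[-1/2, 0], [1/2, -1/4]].
M = BD⁻¹ = [[28, 16], [12, 16]] · [[-1/2, 0], [1/2, -1/4]] = [[-6, -4], [2, -4]].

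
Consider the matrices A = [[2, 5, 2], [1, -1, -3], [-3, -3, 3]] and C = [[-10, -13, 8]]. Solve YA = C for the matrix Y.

Since A sits to the right of Y, Y = CA⁻¹.
det A = -6; the adjugate gives A⁻¹ = [[2, 7/2, 13/6], [-1, -2, -4/3], [1, 3/2, 7/6]].
Y = CA⁻¹ = [[-10, -13, 8]] · [[2, 7/2, 13/6], [-1, -2, -4/3], [1, 3/2, 7/6]] = [[1, 3, 5]].

Y = [[1, 3, 5]]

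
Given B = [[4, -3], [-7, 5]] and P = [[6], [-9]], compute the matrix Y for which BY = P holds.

Left-multiplying both sides by B⁻¹ gives Y = B⁻¹P.
det B = -1, so B⁻¹ = [[-5, -3], [-7, -4]].
Y = B⁻¹P = [[-5, -3], [-7, -4]] · [[6], [-9]] = [[-3], [-6]].

Y = [[-3], [-6]]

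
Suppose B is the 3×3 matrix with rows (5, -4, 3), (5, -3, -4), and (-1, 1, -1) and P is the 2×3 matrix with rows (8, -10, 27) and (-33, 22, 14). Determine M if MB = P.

Since B sits to the right of M, M = PB⁻¹.
B has determinant 5; B⁻¹ = [[7/5, -1/5, 5], [9/5, -2/5, 7], [2/5, -1/5, 1]].
M = PB⁻¹ = [[8, -10, 27], [-33, 22, 14]] · [[7/5, -1/5, 5], [9/5, -2/5, 7], [2/5, -1/5, 1]] = [[4, -3, -3], [-1, -5, 3]].

M = [[4, -3, -3], [-1, -5, 3]]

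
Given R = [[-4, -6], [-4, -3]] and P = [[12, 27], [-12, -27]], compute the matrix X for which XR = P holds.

R is on the right of X, so right-multiply by R⁻¹: X = PR⁻¹.
R has determinant -12; R⁻¹ = [[1/4, -1/2], [-1/3, 1/3]].
X = PR⁻¹ = [[12, 27], [-12, -27]] · [[1/4, -1/2], [-1/3, 1/3]] = [[-6, 3], [6, -3]].

X = [[-6, 3], [6, -3]]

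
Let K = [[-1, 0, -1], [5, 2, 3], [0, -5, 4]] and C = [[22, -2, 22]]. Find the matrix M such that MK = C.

K is on the right of M, so right-multiply by K⁻¹: M = CK⁻¹.
K has determinant 2; K⁻¹ = [[23/2, 5/2, 1], [-10, -2, -1], [-25/2, -5/2, -1]].
M = CK⁻¹ = [[22, -2, 22]] · [[23/2, 5/2, 1], [-10, -2, -1], [-25/2, -5/2, -1]] = [[-2, 4, 2]].

M = [[-2, 4, 2]]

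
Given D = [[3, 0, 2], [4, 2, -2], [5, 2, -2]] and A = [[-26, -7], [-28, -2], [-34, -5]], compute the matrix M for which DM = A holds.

D is on the left of M, so left-multiply by D⁻¹: M = D⁻¹A.
D has determinant -4; D⁻¹ = [[0, -1, 1], [1/2, 4, -7/2], [1/2, 3/2, -3/2]].
M = D⁻¹A = [[0, -1, 1], [1/2, 4, -7/2], [1/2, 3/2, -3/2]] · [[-26, -7], [-28, -2], [-34, -5]] = [[-6, -3], [-6, 6], [-4, 1]].

M = [[-6, -3], [-6, 6], [-4, 1]]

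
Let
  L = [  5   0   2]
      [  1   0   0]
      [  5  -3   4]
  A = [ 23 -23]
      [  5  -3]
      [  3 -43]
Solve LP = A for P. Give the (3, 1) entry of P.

-1

Left-multiplying both sides by L⁻¹ gives P = L⁻¹A.
det L = -6, so L⁻¹ = [[0, 1, 0], [2/3, -5/3, -1/3], [1/2, -5/2, 0]].
P = L⁻¹A = [[0, 1, 0], [2/3, -5/3, -1/3], [1/2, -5/2, 0]] · [[23, -23], [5, -3], [3, -43]] = [[5, -3], [6, 4], [-1, -4]].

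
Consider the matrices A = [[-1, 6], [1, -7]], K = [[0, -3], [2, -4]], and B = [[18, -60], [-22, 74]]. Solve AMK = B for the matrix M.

Left-multiply by A⁻¹ and right-multiply by K⁻¹: M = A⁻¹BK⁻¹.
det A = 1; the adjugate gives A⁻¹ = [[-7, -6], [-1, -1]].
det K = 6; the adjugate gives K⁻¹ = [[-2/3, 1/2], [-1/3, 0]].
A⁻¹B = [[6, -24], [4, -14]].
M = (A⁻¹B)K⁻¹ = [[4, 3], [2, 2]].

M = [[4, 3], [2, 2]]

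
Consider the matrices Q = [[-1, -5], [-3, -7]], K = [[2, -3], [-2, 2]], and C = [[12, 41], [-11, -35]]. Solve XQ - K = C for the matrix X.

X = [[-2, -4], [1, 4]]

XQ = C + K = [[14, 38], [-13, -33]].
Right-multiplying both sides by Q⁻¹ gives X = (C + K)Q⁻¹.
Q has determinant -8; Q⁻¹ = [[7/8, -5/8], [-3/8, 1/8]].
X = (C + K)Q⁻¹ = [[-2, -4], [1, 4]].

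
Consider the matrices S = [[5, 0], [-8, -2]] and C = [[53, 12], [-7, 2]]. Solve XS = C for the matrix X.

X = [[1, -6], [-3, -1]]

Since S sits to the right of X, X = CS⁻¹.
det S = -10, so S⁻¹ = [[1/5, 0], [-4/5, -1/2]].
X = CS⁻¹ = [[53, 12], [-7, 2]] · [[1/5, 0], [-4/5, -1/2]] = [[1, -6], [-3, -1]].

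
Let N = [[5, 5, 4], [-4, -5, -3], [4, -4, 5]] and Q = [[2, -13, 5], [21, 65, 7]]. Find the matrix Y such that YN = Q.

Right-multiplying both sides by N⁻¹ gives Y = QN⁻¹.
N has determinant -1; N⁻¹ = [[37, 41, -5], [-8, -9, 1], [-36, -40, 5]].
Y = QN⁻¹ = [[2, -13, 5], [21, 65, 7]] · [[37, 41, -5], [-8, -9, 1], [-36, -40, 5]] = [[-2, -1, 2], [5, -4, -5]].

Y = [[-2, -1, 2], [5, -4, -5]]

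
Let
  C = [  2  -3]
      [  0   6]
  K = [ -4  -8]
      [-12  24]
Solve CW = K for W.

Since C multiplies W on the left, W = C⁻¹K.
C has determinant 12; C⁻¹ = [[1/2, 1/4], [0, 1/6]].
W = C⁻¹K = [[1/2, 1/4], [0, 1/6]] · [[-4, -8], [-12, 24]] = [[-5, 2], [-2, 4]].

W = [[-5, 2], [-2, 4]]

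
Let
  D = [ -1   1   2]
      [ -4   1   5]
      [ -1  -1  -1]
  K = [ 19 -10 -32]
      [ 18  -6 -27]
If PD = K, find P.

D is on the right of P, so right-multiply by D⁻¹: P = KD⁻¹.
det D = -3; the adjugate gives D⁻¹ = [[-4/3, 1/3, -1], [3, -1, 1], [-5/3, 2/3, -1]].
P = KD⁻¹ = [[19, -10, -32], [18, -6, -27]] · [[-4/3, 1/3, -1], [3, -1, 1], [-5/3, 2/3, -1]] = [[-2, -5, 3], [3, -6, 3]].

P = [[-2, -5, 3], [3, -6, 3]]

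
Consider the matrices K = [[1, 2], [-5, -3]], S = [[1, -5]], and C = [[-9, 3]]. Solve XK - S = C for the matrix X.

XK = C + S = [[-8, -2]].
K is on the right of X, so right-multiply by K⁻¹: X = (C + S)K⁻¹.
K has determinant 7; K⁻¹ = [[-3/7, -2/7], [5/7, 1/7]].
X = (C + S)K⁻¹ = [[2, 2]].

X = [[2, 2]]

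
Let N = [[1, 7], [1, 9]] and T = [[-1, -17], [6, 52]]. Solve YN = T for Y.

N is on the right of Y, so right-multiply by N⁻¹: Y = TN⁻¹.
det N = 2, so N⁻¹ = [[9/2, -7/2], [-1/2, 1/2]].
Y = TN⁻¹ = [[-1, -17], [6, 52]] · [[9/2, -7/2], [-1/2, 1/2]] = [[4, -5], [1, 5]].

Y = [[4, -5], [1, 5]]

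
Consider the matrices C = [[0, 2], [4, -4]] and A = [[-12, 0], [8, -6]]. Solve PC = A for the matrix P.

Since C sits to the right of P, P = AC⁻¹.
C has determinant -8; C⁻¹ = [[1/2, 1/4], [1/2, 0]].
P = AC⁻¹ = [[-12, 0], [8, -6]] · [[1/2, 1/4], [1/2, 0]] = [[-6, -3], [1, 2]].

P = [[-6, -3], [1, 2]]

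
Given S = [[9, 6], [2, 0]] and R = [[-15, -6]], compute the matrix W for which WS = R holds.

W = [[-1, -3]]

Right-multiplying both sides by S⁻¹ gives W = RS⁻¹.
det S = -12; the adjugate gives S⁻¹ = [[0, 1/2], [1/6, -3/4]].
W = RS⁻¹ = [[-15, -6]] · [[0, 1/2], [1/6, -3/4]] = [[-1, -3]].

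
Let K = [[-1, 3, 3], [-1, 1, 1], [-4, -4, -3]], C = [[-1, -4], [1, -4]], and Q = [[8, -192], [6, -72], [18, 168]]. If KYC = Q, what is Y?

Y = [[1, -4], [5, 4], [2, 4]]

Left-multiply by K⁻¹ and right-multiply by C⁻¹: Y = K⁻¹QC⁻¹.
det K = 2, so K⁻¹ = [[1/2, -3/2, 0], [-7/2, 15/2, -1], [4, -8, 1]].
C has determinant 8; C⁻¹ = [[-1/2, 1/2], [-1/8, -1/8]].
K⁻¹Q = [[-5, 12], [-1, -36], [2, -24]].
Y = (K⁻¹Q)C⁻¹ = [[1, -4], [5, 4], [2, 4]].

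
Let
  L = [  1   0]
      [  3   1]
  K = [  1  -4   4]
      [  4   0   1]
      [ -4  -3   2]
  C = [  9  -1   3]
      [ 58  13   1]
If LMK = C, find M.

Left-multiply by L⁻¹ and right-multiply by K⁻¹: M = L⁻¹CK⁻¹.
det L = 1; the adjugate gives L⁻¹ = [[1, 0], [-3, 1]].
det K = 3, so K⁻¹ = [[1, -4/3, -4/3], [-4, 6, 5], [-4, 19/3, 16/3]].
L⁻¹C = [[9, -1, 3], [31, 16, -8]].
M = (L⁻¹C)K⁻¹ = [[1, 1, -1], [-1, 4, -4]].

M = [[1, 1, -1], [-1, 4, -4]]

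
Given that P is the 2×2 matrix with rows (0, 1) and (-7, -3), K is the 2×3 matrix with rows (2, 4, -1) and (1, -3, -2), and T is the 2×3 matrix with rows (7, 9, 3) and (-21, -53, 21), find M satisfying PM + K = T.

PM = T − K = [[5, 5, 4], [-22, -50, 23]].
Left-multiplying both sides by P⁻¹ gives M = P⁻¹(T − K).
P has determinant 7; P⁻¹ = [[-3/7, -1/7], [1, 0]].
M = P⁻¹(T − K) = [[1, 5, -5], [5, 5, 4]].

M = [[1, 5, -5], [5, 5, 4]]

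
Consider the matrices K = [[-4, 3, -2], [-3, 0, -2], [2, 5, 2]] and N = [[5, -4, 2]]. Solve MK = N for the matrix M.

K is on the right of M, so right-multiply by K⁻¹: M = NK⁻¹.
det K = -4; the adjugate gives K⁻¹ = [[-5/2, 4, 3/2], [-1/2, 1, 1/2], [15/4, -13/2, -9/4]].
M = NK⁻¹ = [[5, -4, 2]] · [[-5/2, 4, 3/2], [-1/2, 1, 1/2], [15/4, -13/2, -9/4]] = [[-3, 3, 1]].

M = [[-3, 3, 1]]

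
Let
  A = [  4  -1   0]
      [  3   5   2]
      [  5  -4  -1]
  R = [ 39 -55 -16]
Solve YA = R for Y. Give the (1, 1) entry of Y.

Since A sits to the right of Y, Y = RA⁻¹.
det A = -1; the adjugate gives A⁻¹ = [[-3, 1, 2], [-13, 4, 8], [37, -11, -23]].
Y = RA⁻¹ = [[39, -55, -16]] · [[-3, 1, 2], [-13, 4, 8], [37, -11, -23]] = [[6, -5, 6]].

6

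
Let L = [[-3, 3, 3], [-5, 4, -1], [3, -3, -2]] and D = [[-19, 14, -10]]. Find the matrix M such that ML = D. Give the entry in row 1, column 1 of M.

-1

Since L sits to the right of M, M = DL⁻¹.
det L = 3; the adjugate gives L⁻¹ = [[-11/3, -1, -5], [-13/3, -1, -6], [1, 0, 1]].
M = DL⁻¹ = [[-19, 14, -10]] · [[-11/3, -1, -5], [-13/3, -1, -6], [1, 0, 1]] = [[-1, 5, 1]].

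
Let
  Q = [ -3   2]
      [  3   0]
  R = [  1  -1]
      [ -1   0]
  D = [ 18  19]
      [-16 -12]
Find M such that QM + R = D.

QM = D − R = [[17, 20], [-15, -12]].
Since Q multiplies M on the left, M = Q⁻¹(D − R).
det Q = -6, so Q⁻¹ = [[0, 1/3], [1/2, 1/2]].
M = Q⁻¹(D − R) = [[-5, -4], [1, 4]].

M = [[-5, -4], [1, 4]]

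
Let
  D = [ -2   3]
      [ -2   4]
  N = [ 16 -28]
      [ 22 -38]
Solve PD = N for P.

D is on the right of P, so right-multiply by D⁻¹: P = ND⁻¹.
det D = -2; the adjugate gives D⁻¹ = [[-2, 3/2], [-1, 1]].
P = ND⁻¹ = [[16, -28], [22, -38]] · [[-2, 3/2], [-1, 1]] = [[-4, -4], [-6, -5]].

P = [[-4, -4], [-6, -5]]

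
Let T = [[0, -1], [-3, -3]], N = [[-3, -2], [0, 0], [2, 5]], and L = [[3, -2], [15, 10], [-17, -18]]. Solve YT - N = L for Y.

Y = [[4, 0], [5, -5], [-2, 5]]

YT = L + N = [[0, -4], [15, 10], [-15, -13]].
T is on the right of Y, so right-multiply by T⁻¹: Y = (L + N)T⁻¹.
det T = -3, so T⁻¹ = [[1, -1/3], [-1, 0]].
Y = (L + N)T⁻¹ = [[4, 0], [5, -5], [-2, 5]].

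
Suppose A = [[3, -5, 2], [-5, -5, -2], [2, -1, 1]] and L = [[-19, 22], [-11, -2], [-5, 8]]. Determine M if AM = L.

Left-multiplying both sides by A⁻¹ gives M = A⁻¹L.
A has determinant 4; A⁻¹ = [[-7/4, 3/4, 5], [1/4, -1/4, -1], [15/4, -7/4, -10]].
M = A⁻¹L = [[-7/4, 3/4, 5], [1/4, -1/4, -1], [15/4, -7/4, -10]] · [[-19, 22], [-11, -2], [-5, 8]] = [[0, 0], [3, -2], [-2, 6]].

M = [[0, 0], [3, -2], [-2, 6]]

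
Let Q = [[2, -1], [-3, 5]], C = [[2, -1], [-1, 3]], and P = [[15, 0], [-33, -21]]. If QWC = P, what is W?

W = [[3, 0], [-3, -3]]

Isolating W: multiply by Q⁻¹ from the left and C⁻¹ from the right, so W = Q⁻¹PC⁻¹.
Q has determinant 7; Q⁻¹ = [[5/7, 1/7], [3/7, 2/7]].
C has determinant 5; C⁻¹ = [[3/5, 1/5], [1/5, 2/5]].
Q⁻¹P = [[6, -3], [-3, -6]].
W = (Q⁻¹P)C⁻¹ = [[3, 0], [-3, -3]].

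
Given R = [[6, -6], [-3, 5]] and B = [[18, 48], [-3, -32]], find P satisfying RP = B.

R is on the left of P, so left-multiply by R⁻¹: P = R⁻¹B.
det R = 12; the adjugate gives R⁻¹ = [[5/12, 1/2], [1/4, 1/2]].
P = R⁻¹B = [[5/12, 1/2], [1/4, 1/2]] · [[18, 48], [-3, -32]] = [[6, 4], [3, -4]].

P = [[6, 4], [3, -4]]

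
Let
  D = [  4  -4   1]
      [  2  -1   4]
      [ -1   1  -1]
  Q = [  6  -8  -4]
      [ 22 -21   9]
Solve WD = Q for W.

W = [[2, -2, -2], [5, 1, 0]]

D is on the right of W, so right-multiply by D⁻¹: W = QD⁻¹.
D has determinant -3; D⁻¹ = [[1, 1, 5], [2/3, 1, 14/3], [-1/3, 0, -4/3]].
W = QD⁻¹ = [[6, -8, -4], [22, -21, 9]] · [[1, 1, 5], [2/3, 1, 14/3], [-1/3, 0, -4/3]] = [[2, -2, -2], [5, 1, 0]].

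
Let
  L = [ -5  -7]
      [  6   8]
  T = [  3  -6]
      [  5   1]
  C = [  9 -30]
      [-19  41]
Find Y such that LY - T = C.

Y = [[-1, 3], [-1, 3]]

LY = C + T = [[12, -36], [-14, 42]].
Since L multiplies Y on the left, Y = L⁻¹(C + T).
det L = 2, so L⁻¹ = [[4, 7/2], [-3, -5/2]].
Y = L⁻¹(C + T) = [[-1, 3], [-1, 3]].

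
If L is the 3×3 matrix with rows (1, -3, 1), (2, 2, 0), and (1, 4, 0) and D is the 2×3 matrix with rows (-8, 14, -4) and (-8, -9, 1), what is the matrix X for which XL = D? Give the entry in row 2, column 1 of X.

Since L sits to the right of X, X = DL⁻¹.
det L = 6, so L⁻¹ = [[0, 2/3, -1/3], [0, -1/6, 1/3], [1, -7/6, 4/3]].
X = DL⁻¹ = [[-8, 14, -4], [-8, -9, 1]] · [[0, 2/3, -1/3], [0, -1/6, 1/3], [1, -7/6, 4/3]] = [[-4, -3, 2], [1, -5, 1]].

1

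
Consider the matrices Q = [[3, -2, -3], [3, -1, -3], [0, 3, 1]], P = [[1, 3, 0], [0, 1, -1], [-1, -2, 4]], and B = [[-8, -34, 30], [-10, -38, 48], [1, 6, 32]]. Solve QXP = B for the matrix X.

Left-multiply by Q⁻¹ and right-multiply by P⁻¹: X = Q⁻¹BP⁻¹.
Q has determinant 3; Q⁻¹ = [[8/3, -7/3, 1], [-1, 1, 0], [3, -3, 1]].
det P = 5, so P⁻¹ = [[2/5, -12/5, -3/5], [1/5, 4/5, 1/5], [1/5, -1/5, 1/5]].
Q⁻¹B = [[3, 4, 0], [-2, -4, 18], [7, 18, -22]].
X = (Q⁻¹B)P⁻¹ = [[2, -4, -1], [2, -2, 4], [2, 2, -5]].

X = [[2, -4, -1], [2, -2, 4], [2, 2, -5]]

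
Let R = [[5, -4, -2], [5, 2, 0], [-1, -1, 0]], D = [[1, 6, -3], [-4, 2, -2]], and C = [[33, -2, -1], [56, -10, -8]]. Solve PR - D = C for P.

P = [[2, 4, -4], [5, 5, -2]]

PR = C + D = [[34, 4, -4], [52, -8, -10]].
Since R sits to the right of P, P = (C + D)R⁻¹.
R has determinant 6; R⁻¹ = [[0, 1/3, 2/3], [0, -1/3, -5/3], [-1/2, 3/2, 5]].
P = (C + D)R⁻¹ = [[2, 4, -4], [5, 5, -2]].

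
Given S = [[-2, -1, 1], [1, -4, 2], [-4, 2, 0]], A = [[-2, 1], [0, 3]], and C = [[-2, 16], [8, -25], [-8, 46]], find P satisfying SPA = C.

Isolating P: multiply by S⁻¹ from the left and A⁻¹ from the right, so P = S⁻¹CA⁻¹.
S has determinant 2; S⁻¹ = [[-2, 1, 1], [-4, 2, 5/2], [-7, 4, 9/2]].
det A = -6; the adjugate gives A⁻¹ = [[-1/2, 1/6], [0, 1/3]].
S⁻¹C = [[4, -11], [4, 1], [10, -5]].
P = (S⁻¹C)A⁻¹ = [[-2, -3], [-2, 1], [-5, 0]].

P = [[-2, -3], [-2, 1], [-5, 0]]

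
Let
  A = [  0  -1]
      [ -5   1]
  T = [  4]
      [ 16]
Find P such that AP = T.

P = [[-4], [-4]]

Since A multiplies P on the left, P = A⁻¹T.
det A = -5, so A⁻¹ = [[-1/5, -1/5], [-1, 0]].
P = A⁻¹T = [[-1/5, -1/5], [-1, 0]] · [[4], [16]] = [[-4], [-4]].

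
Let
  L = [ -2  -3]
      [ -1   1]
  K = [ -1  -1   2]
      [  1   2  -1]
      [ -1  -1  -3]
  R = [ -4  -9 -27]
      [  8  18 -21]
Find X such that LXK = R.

X = [[2, -5, -3], [1, 5, 0]]

Left-multiply by L⁻¹ and right-multiply by K⁻¹: X = L⁻¹RK⁻¹.
det L = -5; the adjugate gives L⁻¹ = [[-1/5, -3/5], [-1/5, 2/5]].
K has determinant 5; K⁻¹ = [[-7/5, -1, -3/5], [4/5, 1, 1/5], [1/5, 0, -1/5]].
L⁻¹R = [[-4, -9, 18], [4, 9, -3]].
X = (L⁻¹R)K⁻¹ = [[2, -5, -3], [1, 5, 0]].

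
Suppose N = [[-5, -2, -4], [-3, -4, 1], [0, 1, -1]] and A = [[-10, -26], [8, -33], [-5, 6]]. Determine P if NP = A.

P = [[4, 4], [-5, 5], [0, -1]]

Since N multiplies P on the left, P = N⁻¹A.
N has determinant 3; N⁻¹ = [[1, -2, -6], [-1, 5/3, 17/3], [-1, 5/3, 14/3]].
P = N⁻¹A = [[1, -2, -6], [-1, 5/3, 17/3], [-1, 5/3, 14/3]] · [[-10, -26], [8, -33], [-5, 6]] = [[4, 4], [-5, 5], [0, -1]].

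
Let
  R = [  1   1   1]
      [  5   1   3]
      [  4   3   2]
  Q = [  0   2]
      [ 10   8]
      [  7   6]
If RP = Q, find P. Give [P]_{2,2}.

Since R multiplies P on the left, P = R⁻¹Q.
R has determinant 6; R⁻¹ = [[-7/6, 1/6, 1/3], [1/3, -1/3, 1/3], [11/6, 1/6, -2/3]].
P = R⁻¹Q = [[-7/6, 1/6, 1/3], [1/3, -1/3, 1/3], [11/6, 1/6, -2/3]] · [[0, 2], [10, 8], [7, 6]] = [[4, 1], [-1, 0], [-3, 1]].

0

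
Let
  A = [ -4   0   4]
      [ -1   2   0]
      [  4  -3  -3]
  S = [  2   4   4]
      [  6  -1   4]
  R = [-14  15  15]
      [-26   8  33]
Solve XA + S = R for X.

XA = R − S = [[-16, 11, 11], [-32, 9, 29]].
A is on the right of X, so right-multiply by A⁻¹: X = (R − S)A⁻¹.
det A = 4; the adjugate gives A⁻¹ = [[-3/2, -3, -2], [-3/4, -1, -1], [-5/4, -3, -2]].
X = (R − S)A⁻¹ = [[2, 4, -1], [5, 0, -3]].

X = [[2, 4, -1], [5, 0, -3]]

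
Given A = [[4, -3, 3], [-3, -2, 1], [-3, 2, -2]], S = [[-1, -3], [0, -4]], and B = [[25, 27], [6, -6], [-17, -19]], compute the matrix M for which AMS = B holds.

M = A⁻¹BS⁻¹ (apply A⁻¹ on the left and S⁻¹ on the right).
det A = -1, so A⁻¹ = [[-2, 0, -3], [9, -1, 13], [12, -1, 17]].
det S = 4, so S⁻¹ = [[-1, 3/4], [0, -1/4]].
A⁻¹B = [[1, 3], [-2, 2], [5, 7]].
M = (A⁻¹B)S⁻¹ = [[-1, 0], [2, -2], [-5, 2]].

M = [[-1, 0], [2, -2], [-5, 2]]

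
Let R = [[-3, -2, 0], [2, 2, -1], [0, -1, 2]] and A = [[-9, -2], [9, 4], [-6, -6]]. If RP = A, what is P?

P = [[3, 2], [0, -2], [-3, -4]]

Since R multiplies P on the left, P = R⁻¹A.
det R = -1; the adjugate gives R⁻¹ = [[-3, -4, -2], [4, 6, 3], [2, 3, 2]].
P = R⁻¹A = [[-3, -4, -2], [4, 6, 3], [2, 3, 2]] · [[-9, -2], [9, 4], [-6, -6]] = [[3, 2], [0, -2], [-3, -4]].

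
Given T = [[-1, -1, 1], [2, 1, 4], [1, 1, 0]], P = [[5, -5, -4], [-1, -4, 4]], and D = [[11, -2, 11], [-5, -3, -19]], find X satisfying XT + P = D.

X = [[3, 3, 3], [-3, -5, 3]]

XT = D − P = [[6, 3, 15], [-4, 1, -23]].
Since T sits to the right of X, X = (D − P)T⁻¹.
det T = 1, so T⁻¹ = [[-4, 1, -5], [4, -1, 6], [1, 0, 1]].
X = (D − P)T⁻¹ = [[3, 3, 3], [-3, -5, 3]].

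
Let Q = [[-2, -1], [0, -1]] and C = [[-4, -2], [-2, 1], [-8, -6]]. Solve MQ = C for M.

Since Q sits to the right of M, M = CQ⁻¹.
det Q = 2, so Q⁻¹ = [[-1/2, 1/2], [0, -1]].
M = CQ⁻¹ = [[-4, -2], [-2, 1], [-8, -6]] · [[-1/2, 1/2], [0, -1]] = [[2, 0], [1, -2], [4, 2]].

M = [[2, 0], [1, -2], [4, 2]]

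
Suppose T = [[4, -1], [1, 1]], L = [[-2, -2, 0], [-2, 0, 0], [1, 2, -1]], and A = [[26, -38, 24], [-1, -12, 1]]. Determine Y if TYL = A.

Left-multiply by T⁻¹ and right-multiply by L⁻¹: Y = T⁻¹AL⁻¹.
det T = 5, so T⁻¹ = [[1/5, 1/5], [-1/5, 4/5]].
det L = 4; the adjugate gives L⁻¹ = [[0, -1/2, 0], [-1/2, 1/2, 0], [-1, 1/2, -1]].
T⁻¹A = [[5, -10, 5], [-6, -2, -4]].
Y = (T⁻¹A)L⁻¹ = [[0, -5, -5], [5, 0, 4]].

Y = [[0, -5, -5], [5, 0, 4]]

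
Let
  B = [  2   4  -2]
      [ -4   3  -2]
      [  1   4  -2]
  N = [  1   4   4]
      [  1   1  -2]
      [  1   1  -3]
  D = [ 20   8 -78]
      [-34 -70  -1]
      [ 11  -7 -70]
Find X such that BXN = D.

X = [[2, 5, 2], [-4, -1, 5], [-4, -2, 5]]

Isolating X: multiply by B⁻¹ from the left and N⁻¹ from the right, so X = B⁻¹DN⁻¹.
det B = 2; the adjugate gives B⁻¹ = [[1, 0, -1], [-5, -1, 6], [-19/2, -2, 11]].
det N = 3, so N⁻¹ = [[-1/3, 16/3, -4], [1/3, -7/3, 2], [0, 1, -1]].
B⁻¹D = [[9, 15, -8], [0, -12, -29], [-1, -13, -27]].
X = (B⁻¹D)N⁻¹ = [[2, 5, 2], [-4, -1, 5], [-4, -2, 5]].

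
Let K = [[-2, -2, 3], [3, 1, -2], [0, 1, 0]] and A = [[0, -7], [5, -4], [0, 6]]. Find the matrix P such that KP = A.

P = [[3, -4], [0, 6], [2, -1]]

Since K multiplies P on the left, P = K⁻¹A.
K has determinant 5; K⁻¹ = [[2/5, 3/5, 1/5], [0, 0, 1], [3/5, 2/5, 4/5]].
P = K⁻¹A = [[2/5, 3/5, 1/5], [0, 0, 1], [3/5, 2/5, 4/5]] · [[0, -7], [5, -4], [0, 6]] = [[3, -4], [0, 6], [2, -1]].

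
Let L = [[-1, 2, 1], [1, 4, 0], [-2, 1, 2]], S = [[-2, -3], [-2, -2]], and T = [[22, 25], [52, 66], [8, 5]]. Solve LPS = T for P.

P = [[-2, 0], [-3, -3], [1, -2]]

P = L⁻¹TS⁻¹ (apply L⁻¹ on the left and S⁻¹ on the right).
det L = -3, so L⁻¹ = [[-8/3, 1, 4/3], [2/3, 0, -1/3], [-3, 1, 2]].
det S = -2; the adjugate gives S⁻¹ = [[1, -3/2], [-1, 1]].
L⁻¹T = [[4, 6], [12, 15], [2, 1]].
P = (L⁻¹T)S⁻¹ = [[-2, 0], [-3, -3], [1, -2]].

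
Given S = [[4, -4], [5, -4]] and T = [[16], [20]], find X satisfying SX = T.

S is on the left of X, so left-multiply by S⁻¹: X = S⁻¹T.
det S = 4, so S⁻¹ = [[-1, 1], [-5/4, 1]].
X = S⁻¹T = [[-1, 1], [-5/4, 1]] · [[16], [20]] = [[4], [0]].

X = [[4], [0]]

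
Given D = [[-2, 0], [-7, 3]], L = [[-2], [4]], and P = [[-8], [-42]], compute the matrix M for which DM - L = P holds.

M = [[5], [-1]]

DM = P + L = [[-10], [-38]].
D is on the left of M, so left-multiply by D⁻¹: M = D⁻¹(P + L).
D has determinant -6; D⁻¹ = [[-1/2, 0], [-7/6, 1/3]].
M = D⁻¹(P + L) = [[5], [-1]].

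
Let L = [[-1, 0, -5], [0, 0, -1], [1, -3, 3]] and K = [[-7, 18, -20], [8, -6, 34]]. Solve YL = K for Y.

Y = [[1, -3, -6], [-6, 2, 2]]

L is on the right of Y, so right-multiply by L⁻¹: Y = KL⁻¹.
det L = 3, so L⁻¹ = [[-1, 5, 0], [-1/3, 2/3, -1/3], [0, -1, 0]].
Y = KL⁻¹ = [[-7, 18, -20], [8, -6, 34]] · [[-1, 5, 0], [-1/3, 2/3, -1/3], [0, -1, 0]] = [[1, -3, -6], [-6, 2, 2]].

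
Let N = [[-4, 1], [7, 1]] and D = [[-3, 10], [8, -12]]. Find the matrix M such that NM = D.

N is on the left of M, so left-multiply by N⁻¹: M = N⁻¹D.
det N = -11, so N⁻¹ = [[-1/11, 1/11], [7/11, 4/11]].
M = N⁻¹D = [[-1/11, 1/11], [7/11, 4/11]] · [[-3, 10], [8, -12]] = [[1, -2], [1, 2]].

M = [[1, -2], [1, 2]]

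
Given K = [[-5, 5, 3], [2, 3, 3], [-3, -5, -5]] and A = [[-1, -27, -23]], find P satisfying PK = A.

Right-multiplying both sides by K⁻¹ gives P = AK⁻¹.
det K = 2; the adjugate gives K⁻¹ = [[0, 5, 3], [1/2, 17, 21/2], [-1/2, -20, -25/2]].
P = AK⁻¹ = [[-1, -27, -23]] · [[0, 5, 3], [1/2, 17, 21/2], [-1/2, -20, -25/2]] = [[-2, -4, 1]].

P = [[-2, -4, 1]]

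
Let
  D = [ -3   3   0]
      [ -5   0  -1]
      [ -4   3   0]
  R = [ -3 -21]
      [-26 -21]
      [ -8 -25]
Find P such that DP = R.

P = [[5, 4], [4, -3], [1, 1]]

Since D multiplies P on the left, P = D⁻¹R.
det D = 3; the adjugate gives D⁻¹ = [[1, 0, -1], [4/3, 0, -1], [-5, -1, 5]].
P = D⁻¹R = [[1, 0, -1], [4/3, 0, -1], [-5, -1, 5]] · [[-3, -21], [-26, -21], [-8, -25]] = [[5, 4], [4, -3], [1, 1]].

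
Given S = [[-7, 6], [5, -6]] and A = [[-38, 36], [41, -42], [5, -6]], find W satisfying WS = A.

W = [[4, -2], [-3, 4], [0, 1]]

Since S sits to the right of W, W = AS⁻¹.
det S = 12; the adjugate gives S⁻¹ = [[-1/2, -1/2], [-5/12, -7/12]].
W = AS⁻¹ = [[-38, 36], [41, -42], [5, -6]] · [[-1/2, -1/2], [-5/12, -7/12]] = [[4, -2], [-3, 4], [0, 1]].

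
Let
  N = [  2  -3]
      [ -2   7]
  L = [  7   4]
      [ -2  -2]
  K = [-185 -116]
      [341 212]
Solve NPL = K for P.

P = [[-4, 3], [5, -2]]

Isolating P: multiply by N⁻¹ from the left and L⁻¹ from the right, so P = N⁻¹KL⁻¹.
N has determinant 8; N⁻¹ = [[7/8, 3/8], [1/4, 1/4]].
det L = -6, so L⁻¹ = [[1/3, 2/3], [-1/3, -7/6]].
N⁻¹K = [[-34, -22], [39, 24]].
P = (N⁻¹K)L⁻¹ = [[-4, 3], [5, -2]].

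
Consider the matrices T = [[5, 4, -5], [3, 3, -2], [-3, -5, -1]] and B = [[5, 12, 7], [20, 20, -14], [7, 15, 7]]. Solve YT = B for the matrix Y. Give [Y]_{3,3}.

Right-multiplying both sides by T⁻¹ gives Y = BT⁻¹.
T has determinant 1; T⁻¹ = [[-13, 29, 7], [9, -20, -5], [-6, 13, 3]].
Y = BT⁻¹ = [[5, 12, 7], [20, 20, -14], [7, 15, 7]] · [[-13, 29, 7], [9, -20, -5], [-6, 13, 3]] = [[1, -4, -4], [4, -2, -2], [2, -6, -5]].

-5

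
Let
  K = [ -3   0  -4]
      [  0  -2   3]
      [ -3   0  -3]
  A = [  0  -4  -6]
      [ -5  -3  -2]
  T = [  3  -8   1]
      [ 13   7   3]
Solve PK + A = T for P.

PK = T − A = [[3, -4, 7], [18, 10, 5]].
Since K sits to the right of P, P = (T − A)K⁻¹.
K has determinant 6; K⁻¹ = [[1, 0, -4/3], [-3/2, -1/2, 3/2], [-1, 0, 1]].
P = (T − A)K⁻¹ = [[2, 2, -3], [-2, -5, -4]].

P = [[2, 2, -3], [-2, -5, -4]]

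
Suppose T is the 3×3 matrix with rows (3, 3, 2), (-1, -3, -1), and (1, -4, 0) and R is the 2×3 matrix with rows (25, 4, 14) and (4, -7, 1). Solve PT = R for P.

T is on the right of P, so right-multiply by T⁻¹: P = RT⁻¹.
det T = -1; the adjugate gives T⁻¹ = [[4, 8, -3], [1, 2, -1], [-7, -15, 6]].
P = RT⁻¹ = [[25, 4, 14], [4, -7, 1]] · [[4, 8, -3], [1, 2, -1], [-7, -15, 6]] = [[6, -2, 5], [2, 3, 1]].

P = [[6, -2, 5], [2, 3, 1]]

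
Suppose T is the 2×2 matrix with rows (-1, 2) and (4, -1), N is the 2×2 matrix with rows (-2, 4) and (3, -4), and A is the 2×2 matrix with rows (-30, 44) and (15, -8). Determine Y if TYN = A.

Left-multiply by T⁻¹ and right-multiply by N⁻¹: Y = T⁻¹AN⁻¹.
det T = -7; the adjugate gives T⁻¹ = [[1/7, 2/7], [4/7, 1/7]].
det N = -4; the adjugate gives N⁻¹ = [[1, 1], [3/4, 1/2]].
T⁻¹A = [[0, 4], [-15, 24]].
Y = (T⁻¹A)N⁻¹ = [[3, 2], [3, -3]].

Y = [[3, 2], [3, -3]]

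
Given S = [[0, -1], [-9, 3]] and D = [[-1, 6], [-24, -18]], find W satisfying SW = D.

S is on the left of W, so left-multiply by S⁻¹: W = S⁻¹D.
det S = -9; the adjugate gives S⁻¹ = [[-1/3, -1/9], [-1, 0]].
W = S⁻¹D = [[-1/3, -1/9], [-1, 0]] · [[-1, 6], [-24, -18]] = [[3, 0], [1, -6]].

W = [[3, 0], [1, -6]]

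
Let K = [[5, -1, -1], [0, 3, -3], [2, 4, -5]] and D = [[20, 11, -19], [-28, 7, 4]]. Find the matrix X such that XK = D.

X = [[4, 5, 0], [-6, -1, 1]]

K is on the right of X, so right-multiply by K⁻¹: X = DK⁻¹.
K has determinant -3; K⁻¹ = [[1, 3, -2], [2, 23/3, -5], [2, 22/3, -5]].
X = DK⁻¹ = [[20, 11, -19], [-28, 7, 4]] · [[1, 3, -2], [2, 23/3, -5], [2, 22/3, -5]] = [[4, 5, 0], [-6, -1, 1]].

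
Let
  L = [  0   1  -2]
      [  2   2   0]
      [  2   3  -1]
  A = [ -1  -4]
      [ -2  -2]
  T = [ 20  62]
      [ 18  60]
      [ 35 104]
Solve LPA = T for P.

Left-multiply by L⁻¹ and right-multiply by A⁻¹: P = L⁻¹TA⁻¹.
L has determinant -2; L⁻¹ = [[1, 5/2, -2], [-1, -2, 2], [-1, -1, 1]].
det A = -6, so A⁻¹ = [[1/3, -2/3], [-1/3, 1/6]].
L⁻¹T = [[-5, 4], [14, 26], [-3, -18]].
P = (L⁻¹T)A⁻¹ = [[-3, 4], [-4, -5], [5, -1]].

P = [[-3, 4], [-4, -5], [5, -1]]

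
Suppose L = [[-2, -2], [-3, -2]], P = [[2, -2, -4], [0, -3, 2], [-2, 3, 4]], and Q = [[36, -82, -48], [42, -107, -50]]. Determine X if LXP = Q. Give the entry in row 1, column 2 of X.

-5

Isolating X: multiply by L⁻¹ from the left and P⁻¹ from the right, so X = L⁻¹QP⁻¹.
det L = -2; the adjugate gives L⁻¹ = [[1, -1], [-3/2, 1]].
P has determinant -4; P⁻¹ = [[9/2, 1, 4], [1, 0, 1], [3/2, 1/2, 3/2]].
L⁻¹Q = [[-6, 25, 2], [-12, 16, 22]].
X = (L⁻¹Q)P⁻¹ = [[1, -5, 4], [-5, -1, 1]].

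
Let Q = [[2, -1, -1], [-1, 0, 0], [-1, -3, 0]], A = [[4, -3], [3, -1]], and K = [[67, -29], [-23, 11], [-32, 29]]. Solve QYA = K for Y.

Isolating Y: multiply by Q⁻¹ from the left and A⁻¹ from the right, so Y = Q⁻¹KA⁻¹.
det Q = -3; the adjugate gives Q⁻¹ = [[0, -1, 0], [0, 1/3, -1/3], [-1, -7/3, 1/3]].
det A = 5, so A⁻¹ = [[-1/5, 3/5], [-3/5, 4/5]].
Q⁻¹K = [[23, -11], [3, -6], [-24, 13]].
Y = (Q⁻¹K)A⁻¹ = [[2, 5], [3, -3], [-3, -4]].

Y = [[2, 5], [3, -3], [-3, -4]]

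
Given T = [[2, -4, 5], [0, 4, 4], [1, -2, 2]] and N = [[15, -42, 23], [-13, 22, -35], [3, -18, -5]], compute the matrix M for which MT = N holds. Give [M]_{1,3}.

5

T is on the right of M, so right-multiply by T⁻¹: M = NT⁻¹.
det T = -4, so T⁻¹ = [[-4, 1/2, 9], [-1, 1/4, 2], [1, 0, -2]].
M = NT⁻¹ = [[15, -42, 23], [-13, 22, -35], [3, -18, -5]] · [[-4, 1/2, 9], [-1, 1/4, 2], [1, 0, -2]] = [[5, -3, 5], [-5, -1, -3], [1, -3, 1]].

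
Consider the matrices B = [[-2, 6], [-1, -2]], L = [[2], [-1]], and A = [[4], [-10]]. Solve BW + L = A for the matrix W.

W = [[5], [2]]

BW = A − L = [[2], [-9]].
B is on the left of W, so left-multiply by B⁻¹: W = B⁻¹(A − L).
det B = 10, so B⁻¹ = [[-1/5, -3/5], [1/10, -1/5]].
W = B⁻¹(A − L) = [[5], [2]].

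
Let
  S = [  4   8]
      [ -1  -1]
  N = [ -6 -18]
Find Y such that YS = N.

Since S sits to the right of Y, Y = NS⁻¹.
det S = 4; the adjugate gives S⁻¹ = [[-1/4, -2], [1/4, 1]].
Y = NS⁻¹ = [[-6, -18]] · [[-1/4, -2], [1/4, 1]] = [[-3, -6]].

Y = [[-3, -6]]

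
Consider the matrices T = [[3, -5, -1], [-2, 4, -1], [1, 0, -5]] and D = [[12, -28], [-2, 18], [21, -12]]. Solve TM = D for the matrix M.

M = [[1, -2], [-1, 4], [-4, 2]]

T is on the left of M, so left-multiply by T⁻¹: M = T⁻¹D.
T has determinant -1; T⁻¹ = [[20, 25, -9], [11, 14, -5], [4, 5, -2]].
M = T⁻¹D = [[20, 25, -9], [11, 14, -5], [4, 5, -2]] · [[12, -28], [-2, 18], [21, -12]] = [[1, -2], [-1, 4], [-4, 2]].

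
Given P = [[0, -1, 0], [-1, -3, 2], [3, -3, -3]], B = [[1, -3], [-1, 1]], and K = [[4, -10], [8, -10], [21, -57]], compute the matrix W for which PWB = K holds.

Left-multiply by P⁻¹ and right-multiply by B⁻¹: W = P⁻¹KB⁻¹.
P has determinant -3; P⁻¹ = [[-5, 1, 2/3], [-1, 0, 0], [-4, 1, 1/3]].
B has determinant -2; B⁻¹ = [[-1/2, -3/2], [-1/2, -1/2]].
P⁻¹K = [[2, 2], [-4, 10], [-1, 11]].
W = (P⁻¹K)B⁻¹ = [[-2, -4], [-3, 1], [-5, -4]].

W = [[-2, -4], [-3, 1], [-5, -4]]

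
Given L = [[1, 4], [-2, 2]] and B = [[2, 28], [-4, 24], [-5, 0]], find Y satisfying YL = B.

Since L sits to the right of Y, Y = BL⁻¹.
L has determinant 10; L⁻¹ = [[1/5, -2/5], [1/5, 1/10]].
Y = BL⁻¹ = [[2, 28], [-4, 24], [-5, 0]] · [[1/5, -2/5], [1/5, 1/10]] = [[6, 2], [4, 4], [-1, 2]].

Y = [[6, 2], [4, 4], [-1, 2]]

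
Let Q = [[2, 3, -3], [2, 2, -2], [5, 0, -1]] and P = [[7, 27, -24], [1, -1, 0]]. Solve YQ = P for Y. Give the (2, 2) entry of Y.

-5

Right-multiplying both sides by Q⁻¹ gives Y = PQ⁻¹.
det Q = 2; the adjugate gives Q⁻¹ = [[-1, 3/2, 0], [-4, 13/2, -1], [-5, 15/2, -1]].
Y = PQ⁻¹ = [[7, 27, -24], [1, -1, 0]] · [[-1, 3/2, 0], [-4, 13/2, -1], [-5, 15/2, -1]] = [[5, 6, -3], [3, -5, 1]].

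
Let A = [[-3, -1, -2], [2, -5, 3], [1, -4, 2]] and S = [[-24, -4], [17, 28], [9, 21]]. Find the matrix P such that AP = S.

Left-multiplying both sides by A⁻¹ gives P = A⁻¹S.
A has determinant 1; A⁻¹ = [[2, 10, -13], [-1, -4, 5], [-3, -13, 17]].
P = A⁻¹S = [[2, 10, -13], [-1, -4, 5], [-3, -13, 17]] · [[-24, -4], [17, 28], [9, 21]] = [[5, -1], [1, -3], [4, 5]].

P = [[5, -1], [1, -3], [4, 5]]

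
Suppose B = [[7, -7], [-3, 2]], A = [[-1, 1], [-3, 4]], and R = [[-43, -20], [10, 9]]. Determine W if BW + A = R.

W = [[-1, 1], [5, 4]]

BW = R − A = [[-42, -21], [13, 5]].
B is on the left of W, so left-multiply by B⁻¹: W = B⁻¹(R − A).
B has determinant -7; B⁻¹ = [[-2/7, -1], [-3/7, -1]].
W = B⁻¹(R − A) = [[-1, 1], [5, 4]].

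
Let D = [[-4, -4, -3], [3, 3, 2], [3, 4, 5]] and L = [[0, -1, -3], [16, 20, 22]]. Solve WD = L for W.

W = [[0, 1, -1], [2, 4, 4]]

D is on the right of W, so right-multiply by D⁻¹: W = LD⁻¹.
det D = -1; the adjugate gives D⁻¹ = [[-7, -8, -1], [9, 11, 1], [-3, -4, 0]].
W = LD⁻¹ = [[0, -1, -3], [16, 20, 22]] · [[-7, -8, -1], [9, 11, 1], [-3, -4, 0]] = [[0, 1, -1], [2, 4, 4]].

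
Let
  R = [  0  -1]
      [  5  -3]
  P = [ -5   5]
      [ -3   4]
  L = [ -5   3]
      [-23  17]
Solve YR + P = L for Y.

Y = [[2, 0], [-1, -4]]

YR = L − P = [[0, -2], [-20, 13]].
Right-multiplying both sides by R⁻¹ gives Y = (L − P)R⁻¹.
det R = 5; the adjugate gives R⁻¹ = [[-3/5, 1/5], [-1, 0]].
Y = (L − P)R⁻¹ = [[2, 0], [-1, -4]].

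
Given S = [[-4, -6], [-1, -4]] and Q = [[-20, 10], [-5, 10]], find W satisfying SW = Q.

W = [[5, 2], [0, -3]]

S is on the left of W, so left-multiply by S⁻¹: W = S⁻¹Q.
det S = 10; the adjugate gives S⁻¹ = [[-2/5, 3/5], [1/10, -2/5]].
W = S⁻¹Q = [[-2/5, 3/5], [1/10, -2/5]] · [[-20, 10], [-5, 10]] = [[5, 2], [0, -3]].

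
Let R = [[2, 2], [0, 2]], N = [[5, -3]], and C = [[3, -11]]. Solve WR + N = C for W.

WR = C − N = [[-2, -8]].
Since R sits to the right of W, W = (C − N)R⁻¹.
det R = 4; the adjugate gives R⁻¹ = [[1/2, -1/2], [0, 1/2]].
W = (C − N)R⁻¹ = [[-1, -3]].

W = [[-1, -3]]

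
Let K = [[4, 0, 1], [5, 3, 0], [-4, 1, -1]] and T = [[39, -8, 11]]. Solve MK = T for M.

Right-multiplying both sides by K⁻¹ gives M = TK⁻¹.
K has determinant 5; K⁻¹ = [[-3/5, 1/5, -3/5], [1, 0, 1], [17/5, -4/5, 12/5]].
M = TK⁻¹ = [[39, -8, 11]] · [[-3/5, 1/5, -3/5], [1, 0, 1], [17/5, -4/5, 12/5]] = [[6, -1, -5]].

M = [[6, -1, -5]]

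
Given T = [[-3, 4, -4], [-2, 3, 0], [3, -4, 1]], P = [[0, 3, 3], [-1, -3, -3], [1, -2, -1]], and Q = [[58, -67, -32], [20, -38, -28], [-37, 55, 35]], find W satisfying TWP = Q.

W = [[2, 5, -5], [-4, 0, 0], [0, 2, -5]]

W = T⁻¹QP⁻¹ (apply T⁻¹ on the left and P⁻¹ on the right).
det T = 3, so T⁻¹ = [[1, 4, 4], [2/3, 3, 8/3], [-1/3, 0, -1/3]].
P has determinant 3; P⁻¹ = [[-1, -1, 0], [-4/3, -1, -1], [5/3, 1, 1]].
T⁻¹Q = [[-10, 1, -4], [0, -12, -12], [-7, 4, -1]].
W = (T⁻¹Q)P⁻¹ = [[2, 5, -5], [-4, 0, 0], [0, 2, -5]].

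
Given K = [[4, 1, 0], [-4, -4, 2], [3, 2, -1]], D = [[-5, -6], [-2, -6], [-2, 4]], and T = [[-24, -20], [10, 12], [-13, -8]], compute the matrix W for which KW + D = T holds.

KW = T − D = [[-19, -14], [12, 18], [-11, -12]].
Since K multiplies W on the left, W = K⁻¹(T − D).
det K = 2, so K⁻¹ = [[0, 1/2, 1], [1, -2, -4], [2, -5/2, -6]].
W = K⁻¹(T − D) = [[-5, -3], [1, -2], [-2, -1]].

W = [[-5, -3], [1, -2], [-2, -1]]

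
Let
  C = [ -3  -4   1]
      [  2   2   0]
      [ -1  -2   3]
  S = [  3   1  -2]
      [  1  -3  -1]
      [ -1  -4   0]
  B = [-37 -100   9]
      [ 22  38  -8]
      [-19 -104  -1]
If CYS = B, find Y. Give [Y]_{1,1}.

1

Isolating Y: multiply by C⁻¹ from the left and S⁻¹ from the right, so Y = C⁻¹BS⁻¹.
det C = 4, so C⁻¹ = [[3/2, 5/2, -1/2], [-3/2, -2, 1/2], [-1/2, -1/2, 1/2]].
S has determinant 3; S⁻¹ = [[-4/3, 8/3, -7/3], [1/3, -2/3, 1/3], [-7/3, 11/3, -10/3]].
C⁻¹B = [[9, -3, -6], [2, 22, 2], [-2, -21, -1]].
Y = (C⁻¹B)S⁻¹ = [[1, 4, -2], [0, -2, -4], [-2, 5, 1]].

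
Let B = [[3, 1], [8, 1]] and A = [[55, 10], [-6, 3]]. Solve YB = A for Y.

B is on the right of Y, so right-multiply by B⁻¹: Y = AB⁻¹.
det B = -5; the adjugate gives B⁻¹ = [[-1/5, 1/5], [8/5, -3/5]].
Y = AB⁻¹ = [[55, 10], [-6, 3]] · [[-1/5, 1/5], [8/5, -3/5]] = [[5, 5], [6, -3]].

Y = [[5, 5], [6, -3]]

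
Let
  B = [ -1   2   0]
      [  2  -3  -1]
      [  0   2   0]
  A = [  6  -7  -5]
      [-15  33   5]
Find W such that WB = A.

B is on the right of W, so right-multiply by B⁻¹: W = AB⁻¹.
B has determinant -2; B⁻¹ = [[-1, 0, 1], [0, 0, 1/2], [-2, -1, 1/2]].
W = AB⁻¹ = [[6, -7, -5], [-15, 33, 5]] · [[-1, 0, 1], [0, 0, 1/2], [-2, -1, 1/2]] = [[4, 5, 0], [5, -5, 4]].

W = [[4, 5, 0], [5, -5, 4]]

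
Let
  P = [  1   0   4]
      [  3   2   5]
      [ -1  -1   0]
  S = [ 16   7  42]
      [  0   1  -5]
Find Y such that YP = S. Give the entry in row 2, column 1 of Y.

Since P sits to the right of Y, Y = SP⁻¹.
P has determinant 1; P⁻¹ = [[5, -4, -8], [-5, 4, 7], [-1, 1, 2]].
Y = SP⁻¹ = [[16, 7, 42], [0, 1, -5]] · [[5, -4, -8], [-5, 4, 7], [-1, 1, 2]] = [[3, 6, 5], [0, -1, -3]].

0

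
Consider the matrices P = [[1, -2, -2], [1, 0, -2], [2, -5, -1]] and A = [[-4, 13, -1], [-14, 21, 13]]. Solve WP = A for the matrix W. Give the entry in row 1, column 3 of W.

P is on the right of W, so right-multiply by P⁻¹: W = AP⁻¹.
P has determinant 6; P⁻¹ = [[-5/3, 4/3, 2/3], [-1/2, 1/2, 0], [-5/6, 1/6, 1/3]].
W = AP⁻¹ = [[-4, 13, -1], [-14, 21, 13]] · [[-5/3, 4/3, 2/3], [-1/2, 1/2, 0], [-5/6, 1/6, 1/3]] = [[1, 1, -3], [2, -6, -5]].

-3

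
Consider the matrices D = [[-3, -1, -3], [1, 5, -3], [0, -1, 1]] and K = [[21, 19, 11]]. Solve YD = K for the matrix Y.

Y = [[-6, 3, 2]]

Since D sits to the right of Y, Y = KD⁻¹.
D has determinant -2; D⁻¹ = [[-1, -2, -9], [1/2, 3/2, 6], [1/2, 3/2, 7]].
Y = KD⁻¹ = [[21, 19, 11]] · [[-1, -2, -9], [1/2, 3/2, 6], [1/2, 3/2, 7]] = [[-6, 3, 2]].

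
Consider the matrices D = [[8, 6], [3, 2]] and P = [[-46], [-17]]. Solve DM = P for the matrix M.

D is on the left of M, so left-multiply by D⁻¹: M = D⁻¹P.
D has determinant -2; D⁻¹ = [[-1, 3], [3/2, -4]].
M = D⁻¹P = [[-1, 3], [3/2, -4]] · [[-46], [-17]] = [[-5], [-1]].

M = [[-5], [-1]]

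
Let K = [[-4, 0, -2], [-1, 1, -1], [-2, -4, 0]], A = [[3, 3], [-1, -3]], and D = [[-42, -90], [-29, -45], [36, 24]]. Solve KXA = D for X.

Left-multiply by K⁻¹ and right-multiply by A⁻¹: X = K⁻¹DA⁻¹.
det K = 4; the adjugate gives K⁻¹ = [[-1, 2, 1/2], [1/2, -1, -1/2], [3/2, -4, -1]].
A has determinant -6; A⁻¹ = [[1/2, 1/2], [-1/6, -1/2]].
K⁻¹D = [[2, 12], [-10, -12], [17, 21]].
X = (K⁻¹D)A⁻¹ = [[-1, -5], [-3, 1], [5, -2]].

X = [[-1, -5], [-3, 1], [5, -2]]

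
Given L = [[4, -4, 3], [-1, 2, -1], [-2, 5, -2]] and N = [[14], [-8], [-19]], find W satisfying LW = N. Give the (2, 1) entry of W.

-3

L is on the left of W, so left-multiply by L⁻¹: W = L⁻¹N.
L has determinant 1; L⁻¹ = [[1, 7, -2], [0, -2, 1], [-1, -12, 4]].
W = L⁻¹N = [[1, 7, -2], [0, -2, 1], [-1, -12, 4]] · [[14], [-8], [-19]] = [[-4], [-3], [6]].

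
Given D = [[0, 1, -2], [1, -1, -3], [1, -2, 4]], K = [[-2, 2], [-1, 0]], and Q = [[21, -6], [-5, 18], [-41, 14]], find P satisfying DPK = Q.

Left-multiply by D⁻¹ and right-multiply by K⁻¹: P = D⁻¹QK⁻¹.
det D = -5; the adjugate gives D⁻¹ = [[2, 0, 1], [7/5, -2/5, 2/5], [1/5, -1/5, 1/5]].
det K = 2, so K⁻¹ = [[0, -1], [1/2, -1]].
D⁻¹Q = [[1, 2], [15, -10], [-3, -2]].
P = (D⁻¹Q)K⁻¹ = [[1, -3], [-5, -5], [-1, 5]].

P = [[1, -3], [-5, -5], [-1, 5]]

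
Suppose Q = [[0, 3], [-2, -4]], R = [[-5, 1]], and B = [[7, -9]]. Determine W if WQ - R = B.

WQ = B + R = [[2, -8]].
Right-multiplying both sides by Q⁻¹ gives W = (B + R)Q⁻¹.
det Q = 6; the adjugate gives Q⁻¹ = [[-2/3, -1/2], [1/3, 0]].
W = (B + R)Q⁻¹ = [[-4, -1]].

W = [[-4, -1]]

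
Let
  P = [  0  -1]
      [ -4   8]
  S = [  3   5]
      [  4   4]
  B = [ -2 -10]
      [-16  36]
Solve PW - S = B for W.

PW = B + S = [[1, -5], [-12, 40]].
P is on the left of W, so left-multiply by P⁻¹: W = P⁻¹(B + S).
det P = -4; the adjugate gives P⁻¹ = [[-2, -1/4], [-1, 0]].
W = P⁻¹(B + S) = [[1, 0], [-1, 5]].

W = [[1, 0], [-1, 5]]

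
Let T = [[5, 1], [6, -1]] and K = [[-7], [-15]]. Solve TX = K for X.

Since T multiplies X on the left, X = T⁻¹K.
det T = -11, so T⁻¹ = [[1/11, 1/11], [6/11, -5/11]].
X = T⁻¹K = [[1/11, 1/11], [6/11, -5/11]] · [[-7], [-15]] = [[-2], [3]].

X = [[-2], [3]]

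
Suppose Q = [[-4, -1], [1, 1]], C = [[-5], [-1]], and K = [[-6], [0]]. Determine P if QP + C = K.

P = [[0], [1]]

QP = K − C = [[-1], [1]].
Since Q multiplies P on the left, P = Q⁻¹(K − C).
Q has determinant -3; Q⁻¹ = [[-1/3, -1/3], [1/3, 4/3]].
P = Q⁻¹(K − C) = [[0], [1]].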